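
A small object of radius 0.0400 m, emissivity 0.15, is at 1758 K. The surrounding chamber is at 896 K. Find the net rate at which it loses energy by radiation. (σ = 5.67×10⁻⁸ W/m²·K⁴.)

A = 4πr² = 4π × (0.0400)² = 0.0201 m².
Q = εσA(T⁴ − T_s⁴). T⁴ − T_s⁴ = (1758)⁴ − (896)⁴ = 9.55×10^12 − 6.45×10^11 = 8.91×10^12 K⁴.
Q = 0.15 × 5.67×10⁻⁸ × 0.0201 × 8.91×10^12 = 1520 W.

Q ≈ 1520 W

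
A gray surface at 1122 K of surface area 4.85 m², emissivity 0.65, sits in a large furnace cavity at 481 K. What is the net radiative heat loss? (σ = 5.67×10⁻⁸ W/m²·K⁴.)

Q = εσA(T⁴ − T_s⁴). T⁴ − T_s⁴ = (1122)⁴ − (481)⁴ = 1.58×10^12 − 5.35×10^10 = 1.53×10^12 K⁴.
Q = 0.65 × 5.67×10⁻⁸ × 4.85 × 1.53×10^12 = 2.74×10^5 W.

Q ≈ 2.74×10^5 W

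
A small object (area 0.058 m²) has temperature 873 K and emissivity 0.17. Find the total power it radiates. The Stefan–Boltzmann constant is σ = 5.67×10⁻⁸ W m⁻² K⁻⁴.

P = εσAT⁴ = 0.17 × 5.67×10⁻⁸ × 0.0580 × (873)⁴ = 0.17 × 5.67×10⁻⁸ × 0.0580 × 5.81×10^11.
P = 325 W.

P ≈ 325 W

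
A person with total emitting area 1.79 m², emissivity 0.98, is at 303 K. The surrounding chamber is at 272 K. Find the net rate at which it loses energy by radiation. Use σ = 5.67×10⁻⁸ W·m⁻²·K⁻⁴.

Q ≈ 294 W

Q = εσA(T⁴ − T_s⁴). T⁴ − T_s⁴ = (303)⁴ − (272)⁴ = 8.43×10^9 − 5.47×10^9 = 2.96×10^9 K⁴.
Q = 0.98 × 5.67×10⁻⁸ × 1.79 × 2.96×10^9 = 294 W.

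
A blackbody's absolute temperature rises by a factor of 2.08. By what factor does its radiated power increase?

P ∝ T⁴, so the power scales as (2.08)⁴ = 18.7.

factor ≈ 18.7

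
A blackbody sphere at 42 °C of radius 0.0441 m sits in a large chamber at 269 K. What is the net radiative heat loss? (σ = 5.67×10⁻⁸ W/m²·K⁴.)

A = 4πr² = 4π × (0.0441)² = 0.0244 m².
Convert: 42 °C = 315 K.
Q = σA(T⁴ − T_s⁴). T⁴ − T_s⁴ = (315)⁴ − (269)⁴ = 9.85×10^9 − 5.24×10^9 = 4.61×10^9 K⁴.
Q = 5.67×10⁻⁸ × 0.0244 × 4.61×10^9 = 6.39 W.

Q ≈ 6.39 W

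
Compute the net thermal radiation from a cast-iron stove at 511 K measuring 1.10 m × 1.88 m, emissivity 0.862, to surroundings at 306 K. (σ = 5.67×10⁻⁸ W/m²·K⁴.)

A = 1.10 × 1.88 = 2.07 m².
Q = εσA(T⁴ − T_s⁴). T⁴ − T_s⁴ = (511)⁴ − (306)⁴ = 6.82×10^10 − 8.77×10^9 = 5.94×10^10 K⁴.
Q = 0.862 × 5.67×10⁻⁸ × 2.07 × 5.94×10^10 = 6010 W.

Q ≈ 6010 W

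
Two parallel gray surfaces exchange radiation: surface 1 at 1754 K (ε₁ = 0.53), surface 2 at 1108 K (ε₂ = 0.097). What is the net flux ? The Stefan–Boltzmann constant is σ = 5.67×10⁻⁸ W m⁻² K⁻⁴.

q ≈ 40300 W/m²

For two large parallel gray plates, q = σ(T₁⁴ − T₂⁴) / (1/ε₁ + 1/ε₂ − 1).
1/ε₁ + 1/ε₂ − 1 = 1/0.53 + 1/0.097 − 1 = 11.20.
T₁⁴ − T₂⁴ = 9.46×10^12 − 1.51×10^12 = 7.96×10^12 K⁴.
q = 5.67×10⁻⁸ × 7.96×10^12 / 11.20 = 40300 W/m².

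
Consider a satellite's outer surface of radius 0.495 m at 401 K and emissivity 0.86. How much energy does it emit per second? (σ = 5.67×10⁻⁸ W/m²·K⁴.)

A = 4πr² = 4π × (0.495)² = 3.08 m².
Stefan–Boltzmann: P = εσAT⁴ = 0.86 × 5.67×10⁻⁸ × 3.08 × (401)⁴ = 0.86 × 5.67×10⁻⁸ × 3.08 × 2.59×10^10.
P = 3880 W.

P ≈ 3880 W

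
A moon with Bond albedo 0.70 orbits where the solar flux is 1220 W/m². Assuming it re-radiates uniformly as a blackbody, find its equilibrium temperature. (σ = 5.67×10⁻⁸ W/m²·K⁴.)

Power absorbed = (1−a)S·πR²; power emitted = 4πR²σT⁴. Equating and cancelling πR²:
T = ((1−a)S / 4σ)^(1/4) = (366 / (4 × 5.67×10⁻⁸))^(1/4) = (1.61×10^9)^(1/4).
T = 200 K.

T ≈ 200 K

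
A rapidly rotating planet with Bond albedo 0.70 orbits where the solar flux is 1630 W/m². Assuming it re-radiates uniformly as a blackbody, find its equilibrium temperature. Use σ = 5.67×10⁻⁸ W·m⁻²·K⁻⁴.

T ≈ 215 K

Power absorbed = (1−a)S·πR²; power emitted = 4πR²σT⁴. Equating and cancelling πR²:
T = ((1−a)S / 4σ)^(1/4) = (489 / (4 × 5.67×10⁻⁸))^(1/4) = (2.16×10^9)^(1/4).
T = 215 K.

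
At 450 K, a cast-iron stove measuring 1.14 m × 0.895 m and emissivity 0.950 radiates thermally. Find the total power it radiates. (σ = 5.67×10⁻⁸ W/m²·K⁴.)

P ≈ 2250 W

A = 1.14 × 0.895 = 1.02 m².
P = εσAT⁴ = 0.950 × 5.67×10⁻⁸ × 1.02 × (450)⁴ = 0.950 × 5.67×10⁻⁸ × 1.02 × 4.10×10^10.
P = 2250 W.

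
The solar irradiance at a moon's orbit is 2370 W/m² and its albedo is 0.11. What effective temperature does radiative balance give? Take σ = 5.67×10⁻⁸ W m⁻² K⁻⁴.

Power absorbed = (1−a)S·πR²; power emitted = 4πR²σT⁴. Equating and cancelling πR²:
T = ((1−a)S / 4σ)^(1/4) = (2110 / (4 × 5.67×10⁻⁸))^(1/4) = (9.30×10^9)^(1/4).
T = 311 K.

T ≈ 311 K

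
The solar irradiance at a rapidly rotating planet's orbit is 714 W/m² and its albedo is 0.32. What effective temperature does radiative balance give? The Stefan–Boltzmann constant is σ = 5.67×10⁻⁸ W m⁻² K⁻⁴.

T ≈ 215 K

Power absorbed = (1−a)S·πR²; power emitted = 4πR²σT⁴. Equating and cancelling πR²:
T = ((1−a)S / 4σ)^(1/4) = (486 / (4 × 5.67×10⁻⁸))^(1/4) = (2.14×10^9)^(1/4).
T = 215 K.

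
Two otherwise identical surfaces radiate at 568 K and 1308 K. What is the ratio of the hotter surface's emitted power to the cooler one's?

ratio ≈ 28.1

P ∝ T⁴, so the ratio is (1308/568)⁴ = (2.303)⁴ = 28.1.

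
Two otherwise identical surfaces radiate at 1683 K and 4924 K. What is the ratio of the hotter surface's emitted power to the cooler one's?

ratio ≈ 73.3

P ∝ T⁴, so the ratio is (4924/1683)⁴ = (2.926)⁴ = 73.3.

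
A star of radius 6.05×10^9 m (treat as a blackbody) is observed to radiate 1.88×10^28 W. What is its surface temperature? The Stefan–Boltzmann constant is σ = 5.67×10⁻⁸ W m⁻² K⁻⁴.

T ≈ 5180 K

A = 4πr² = 4π × (6.05×10^9)² = 4.60×10^20 m².
From P = σAT⁴, T = (P / σA)^(1/4) = (1.88×10^28 / (5.67×10⁻⁸ × 4.60×10^20))^(1/4).
T = (7.21×10^14)^(1/4) = 5180 K.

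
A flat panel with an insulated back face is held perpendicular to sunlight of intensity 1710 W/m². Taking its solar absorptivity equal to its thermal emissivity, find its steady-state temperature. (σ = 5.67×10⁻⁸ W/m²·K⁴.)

Absorbed flux αS = emitted flux εσT⁴ (one radiating face); with α = ε, T = (S/σ)^(1/4).
T = (1710 / 5.67×10⁻⁸)^(1/4) = (3.02×10^10)^(1/4).
T = 417 K.

T ≈ 417 K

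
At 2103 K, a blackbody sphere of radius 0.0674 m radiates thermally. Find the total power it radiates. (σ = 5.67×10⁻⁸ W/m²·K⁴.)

P ≈ 63300 W

A = 4πr² = 4π × (0.0674)² = 0.0571 m².
P = σAT⁴ = 5.67×10⁻⁸ × 0.0571 × (2103)⁴ = 5.67×10⁻⁸ × 0.0571 × 1.96×10^13.
P = 63300 W.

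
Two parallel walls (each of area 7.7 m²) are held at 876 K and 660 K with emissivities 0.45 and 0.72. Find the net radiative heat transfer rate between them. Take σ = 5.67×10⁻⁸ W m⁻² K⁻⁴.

Q ≈ 66700 W

For two large parallel gray plates, q = σ(T₁⁴ − T₂⁴) / (1/ε₁ + 1/ε₂ − 1).
1/ε₁ + 1/ε₂ − 1 = 1/0.45 + 1/0.72 − 1 = 2.611.
T₁⁴ − T₂⁴ = 5.89×10^11 − 1.90×10^11 = 3.99×10^11 K⁴.
q = 5.67×10⁻⁸ × 3.99×10^11 / 2.611 = 8670 W/m².
Q = q·A = 8670 × 7.7 = 66700 W.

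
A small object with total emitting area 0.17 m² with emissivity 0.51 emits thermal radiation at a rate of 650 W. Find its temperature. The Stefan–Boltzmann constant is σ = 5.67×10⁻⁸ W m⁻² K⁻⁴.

From P = εσAT⁴, T = (P / εσA)^(1/4) = (650 / (0.51 × 5.67×10⁻⁸ × 0.170))^(1/4).
T = (1.32×10^11)^(1/4) = 603 K.

T ≈ 603 K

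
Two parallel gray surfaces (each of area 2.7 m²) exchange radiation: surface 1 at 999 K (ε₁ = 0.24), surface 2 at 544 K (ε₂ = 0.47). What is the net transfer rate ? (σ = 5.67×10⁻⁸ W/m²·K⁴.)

Q ≈ 26300 W

For two large parallel gray plates, q = σ(T₁⁴ − T₂⁴) / (1/ε₁ + 1/ε₂ − 1).
1/ε₁ + 1/ε₂ − 1 = 1/0.24 + 1/0.47 − 1 = 5.294.
T₁⁴ − T₂⁴ = 9.96×10^11 − 8.76×10^10 = 9.08×10^11 K⁴.
q = 5.67×10⁻⁸ × 9.08×10^11 / 5.294 = 9730 W/m².
Q = q·A = 9730 × 2.7 = 26300 W.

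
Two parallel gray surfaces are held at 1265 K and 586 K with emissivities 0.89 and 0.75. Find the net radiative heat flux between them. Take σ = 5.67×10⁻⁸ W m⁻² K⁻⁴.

q ≈ 95100 W/m²

For two large parallel gray plates, q = σ(T₁⁴ − T₂⁴) / (1/ε₁ + 1/ε₂ − 1).
1/ε₁ + 1/ε₂ − 1 = 1/0.89 + 1/0.75 − 1 = 1.457.
T₁⁴ − T₂⁴ = 2.56×10^12 − 1.18×10^11 = 2.44×10^12 K⁴.
q = 5.67×10⁻⁸ × 2.44×10^12 / 1.457 = 95100 W/m².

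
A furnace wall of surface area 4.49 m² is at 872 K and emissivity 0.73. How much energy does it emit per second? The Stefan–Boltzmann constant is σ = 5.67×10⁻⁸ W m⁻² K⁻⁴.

P ≈ 1.07×10^5 W

Stefan–Boltzmann: P = εσAT⁴ = 0.73 × 5.67×10⁻⁸ × 4.49 × (872)⁴ = 0.73 × 5.67×10⁻⁸ × 4.49 × 5.78×10^11.
P = 1.07×10^5 W.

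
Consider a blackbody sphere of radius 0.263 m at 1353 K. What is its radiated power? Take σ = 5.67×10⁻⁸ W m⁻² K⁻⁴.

A = 4πr² = 4π × (0.263)² = 0.869 m².
P = σAT⁴ = 5.67×10⁻⁸ × 0.869 × (1353)⁴ = 5.67×10⁻⁸ × 0.869 × 3.35×10^12.
P = 1.65×10^5 W.

P ≈ 1.65×10^5 W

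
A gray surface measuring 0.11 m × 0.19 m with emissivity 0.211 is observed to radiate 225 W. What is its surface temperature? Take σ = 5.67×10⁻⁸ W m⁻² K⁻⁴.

A = 0.11 × 0.19 = 0.0209 m².
From P = εσAT⁴, T = (P / εσA)^(1/4) = (225 / (0.211 × 5.67×10⁻⁸ × 0.0209))^(1/4).
T = (9.00×10^11)^(1/4) = 974 K.

T ≈ 974 K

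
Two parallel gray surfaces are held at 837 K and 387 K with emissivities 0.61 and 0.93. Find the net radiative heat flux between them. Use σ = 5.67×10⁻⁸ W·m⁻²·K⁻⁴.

For two large parallel gray plates, q = σ(T₁⁴ − T₂⁴) / (1/ε₁ + 1/ε₂ − 1).
1/ε₁ + 1/ε₂ − 1 = 1/0.61 + 1/0.93 − 1 = 1.715.
T₁⁴ − T₂⁴ = 4.91×10^11 − 2.24×10^10 = 4.68×10^11 K⁴.
q = 5.67×10⁻⁸ × 4.68×10^11 / 1.715 = 15500 W/m².

q ≈ 15500 W/m²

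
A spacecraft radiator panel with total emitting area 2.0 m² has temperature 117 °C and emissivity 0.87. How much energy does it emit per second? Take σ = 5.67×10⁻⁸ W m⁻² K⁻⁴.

117 °C = 390 K.
P = εσAT⁴ = 0.87 × 5.67×10⁻⁸ × 2.00 × (390)⁴ = 0.87 × 5.67×10⁻⁸ × 2.00 × 2.31×10^10.
P = 2280 W.

P ≈ 2280 W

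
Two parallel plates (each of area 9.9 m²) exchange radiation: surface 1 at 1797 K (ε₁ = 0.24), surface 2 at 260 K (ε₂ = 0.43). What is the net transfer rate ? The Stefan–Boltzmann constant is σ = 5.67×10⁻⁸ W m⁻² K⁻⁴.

For two large parallel gray plates, q = σ(T₁⁴ − T₂⁴) / (1/ε₁ + 1/ε₂ − 1).
1/ε₁ + 1/ε₂ − 1 = 1/0.24 + 1/0.43 − 1 = 5.492.
T₁⁴ − T₂⁴ = 1.04×10^13 − 4.57×10^9 = 1.04×10^13 K⁴.
q = 5.67×10⁻⁸ × 1.04×10^13 / 5.492 = 1.08×10^5 W/m².
Q = q·A = 1.08×10^5 × 9.9 = 1.07×10^6 W.

Q ≈ 1.07×10^6 W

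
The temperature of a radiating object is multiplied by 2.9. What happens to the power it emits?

P ∝ T⁴, so the power scales as (2.9)⁴ = 70.7.

factor ≈ 70.7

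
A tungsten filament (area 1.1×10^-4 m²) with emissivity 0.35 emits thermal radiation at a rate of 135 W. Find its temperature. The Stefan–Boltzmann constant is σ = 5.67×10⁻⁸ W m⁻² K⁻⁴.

T ≈ 2800 K

From P = εσAT⁴, T = (P / εσA)^(1/4) = (135 / (0.35 × 5.67×10⁻⁸ × 1.10×10^-4))^(1/4).
T = (6.18×10^13)^(1/4) = 2800 K.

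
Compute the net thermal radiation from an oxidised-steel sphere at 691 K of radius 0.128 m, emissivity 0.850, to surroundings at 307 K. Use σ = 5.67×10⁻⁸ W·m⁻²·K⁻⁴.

Q ≈ 2170 W

A = 4πr² = 4π × (0.128)² = 0.206 m².
Q = εσA(T⁴ − T_s⁴). T⁴ − T_s⁴ = (691)⁴ − (307)⁴ = 2.28×10^11 − 8.88×10^9 = 2.19×10^11 K⁴.
Q = 0.850 × 5.67×10⁻⁸ × 0.206 × 2.19×10^11 = 2170 W.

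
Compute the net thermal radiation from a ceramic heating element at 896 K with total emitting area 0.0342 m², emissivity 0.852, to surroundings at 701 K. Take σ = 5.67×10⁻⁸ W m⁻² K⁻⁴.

Q = εσA(T⁴ − T_s⁴). T⁴ − T_s⁴ = (896)⁴ − (701)⁴ = 6.45×10^11 − 2.41×10^11 = 4.03×10^11 K⁴.
Q = 0.852 × 5.67×10⁻⁸ × 0.0342 × 4.03×10^11 = 666 W.

Q ≈ 666 W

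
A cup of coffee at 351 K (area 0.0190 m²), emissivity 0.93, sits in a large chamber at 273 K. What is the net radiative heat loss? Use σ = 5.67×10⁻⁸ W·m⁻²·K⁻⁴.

Q ≈ 9.64 W

Q = εσA(T⁴ − T_s⁴). T⁴ − T_s⁴ = (351)⁴ − (273)⁴ = 1.52×10^10 − 5.55×10^9 = 9.62×10^9 K⁴.
Q = 0.93 × 5.67×10⁻⁸ × 0.0190 × 9.62×10^9 = 9.64 W.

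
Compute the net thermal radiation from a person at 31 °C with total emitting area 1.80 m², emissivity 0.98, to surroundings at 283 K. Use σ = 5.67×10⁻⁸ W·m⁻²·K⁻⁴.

Q ≈ 213 W

Convert: 31 °C = 304 K.
Q = εσA(T⁴ − T_s⁴). T⁴ − T_s⁴ = (304)⁴ − (283)⁴ = 8.54×10^9 − 6.41×10^9 = 2.13×10^9 K⁴.
Q = 0.98 × 5.67×10⁻⁸ × 1.80 × 2.13×10^9 = 213 W.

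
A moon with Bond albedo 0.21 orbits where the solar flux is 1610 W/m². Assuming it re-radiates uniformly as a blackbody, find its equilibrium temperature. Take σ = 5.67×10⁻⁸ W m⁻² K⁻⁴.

Power absorbed = (1−a)S·πR²; power emitted = 4πR²σT⁴. Equating and cancelling πR²:
T = ((1−a)S / 4σ)^(1/4) = (1270 / (4 × 5.67×10⁻⁸))^(1/4) = (5.61×10^9)^(1/4).
T = 274 K.

T ≈ 274 K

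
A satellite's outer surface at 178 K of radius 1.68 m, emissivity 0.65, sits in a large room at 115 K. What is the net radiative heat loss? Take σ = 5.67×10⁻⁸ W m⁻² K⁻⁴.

A = 4πr² = 4π × (1.68)² = 35.5 m².
Q = εσA(T⁴ − T_s⁴). T⁴ − T_s⁴ = (178)⁴ − (115)⁴ = 1.00×10^9 − 1.75×10^8 = 8.29×10^8 K⁴.
Q = 0.65 × 5.67×10⁻⁸ × 35.5 × 8.29×10^8 = 1080 W.

Q ≈ 1080 W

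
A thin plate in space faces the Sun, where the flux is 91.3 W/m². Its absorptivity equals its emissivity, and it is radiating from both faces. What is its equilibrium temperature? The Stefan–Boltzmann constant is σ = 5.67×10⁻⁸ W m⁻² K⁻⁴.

Absorbed flux αS = emitted flux 2εσT⁴ per unit area; with α = ε this gives T = (S/2σ)^(1/4).
T = (91.3 / (2 × 5.67×10⁻⁸))^(1/4) = (8.05×10^8)^(1/4).
T = 168 K.

T ≈ 168 K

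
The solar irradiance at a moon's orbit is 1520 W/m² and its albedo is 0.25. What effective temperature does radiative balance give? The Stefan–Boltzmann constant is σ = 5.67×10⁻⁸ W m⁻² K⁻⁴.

Power absorbed = (1−a)S·πR²; power emitted = 4πR²σT⁴. Equating and cancelling πR²:
T = ((1−a)S / 4σ)^(1/4) = (1140 / (4 × 5.67×10⁻⁸))^(1/4) = (5.03×10^9)^(1/4).
T = 266 K.

T ≈ 266 K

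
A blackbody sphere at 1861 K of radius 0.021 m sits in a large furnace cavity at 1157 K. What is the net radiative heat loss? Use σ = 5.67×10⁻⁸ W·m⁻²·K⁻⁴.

A = 4πr² = 4π × (0.021)² = 5.54×10^-3 m².
Q = σA(T⁴ − T_s⁴). T⁴ − T_s⁴ = (1861)⁴ − (1157)⁴ = 1.20×10^13 − 1.79×10^12 = 1.02×10^13 K⁴.
Q = 5.67×10⁻⁸ × 5.54×10^-3 × 1.02×10^13 = 3210 W.

Q ≈ 3210 W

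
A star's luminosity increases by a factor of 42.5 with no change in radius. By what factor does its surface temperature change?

factor ≈ 2.55

P ∝ T⁴ ⇒ T ∝ P^(1/4), so T scales by (42.5)^(1/4) = 2.55.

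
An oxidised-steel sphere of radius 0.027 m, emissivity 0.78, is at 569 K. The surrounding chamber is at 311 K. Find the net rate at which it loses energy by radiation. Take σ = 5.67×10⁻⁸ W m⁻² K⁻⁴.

A = 4πr² = 4π × (0.027)² = 9.16×10^-3 m².
Q = εσA(T⁴ − T_s⁴). T⁴ − T_s⁴ = (569)⁴ − (311)⁴ = 1.05×10^11 − 9.35×10^9 = 9.55×10^10 K⁴.
Q = 0.78 × 5.67×10⁻⁸ × 9.16×10^-3 × 9.55×10^10 = 38.7 W.

Q ≈ 38.7 W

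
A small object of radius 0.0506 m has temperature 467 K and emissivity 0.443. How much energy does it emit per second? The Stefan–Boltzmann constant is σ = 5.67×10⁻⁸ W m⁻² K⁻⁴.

A = 4πr² = 4π × (0.0506)² = 0.0322 m².
P = εσAT⁴ = 0.443 × 5.67×10⁻⁸ × 0.0322 × (467)⁴ = 0.443 × 5.67×10⁻⁸ × 0.0322 × 4.76×10^10.
P = 38.4 W.

P ≈ 38.4 W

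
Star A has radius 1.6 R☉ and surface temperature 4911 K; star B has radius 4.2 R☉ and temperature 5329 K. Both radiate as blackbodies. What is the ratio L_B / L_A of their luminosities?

L = 4πR²σT⁴ ∝ R²T⁴, so L_B/L_A = (4.2/1.6)² × (5329/4911)⁴ = 6.89 × 1.39 = 9.55.

L_B/L_A ≈ 9.55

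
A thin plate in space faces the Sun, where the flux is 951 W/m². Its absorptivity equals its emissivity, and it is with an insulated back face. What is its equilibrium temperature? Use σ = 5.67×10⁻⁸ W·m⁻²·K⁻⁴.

Absorbed flux αS = emitted flux εσT⁴ (one radiating face); with α = ε, T = (S/σ)^(1/4).
T = (951 / 5.67×10⁻⁸)^(1/4) = (1.68×10^10)^(1/4).
T = 360 K.

T ≈ 360 K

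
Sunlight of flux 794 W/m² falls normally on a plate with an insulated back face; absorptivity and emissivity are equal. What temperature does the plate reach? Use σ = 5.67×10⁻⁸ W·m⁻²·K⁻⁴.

T ≈ 344 K

Absorbed flux αS = emitted flux εσT⁴ (one radiating face); with α = ε, T = (S/σ)^(1/4).
T = (794 / 5.67×10⁻⁸)^(1/4) = (1.40×10^10)^(1/4).
T = 344 K.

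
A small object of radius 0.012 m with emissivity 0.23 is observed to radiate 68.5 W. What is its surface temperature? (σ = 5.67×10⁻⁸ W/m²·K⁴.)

T ≈ 1310 K

A = 4πr² = 4π × (0.012)² = 1.81×10^-3 m².
From P = εσAT⁴, T = (P / εσA)^(1/4) = (68.5 / (0.23 × 5.67×10⁻⁸ × 1.81×10^-3))^(1/4).
T = (2.90×10^12)^(1/4) = 1310 K.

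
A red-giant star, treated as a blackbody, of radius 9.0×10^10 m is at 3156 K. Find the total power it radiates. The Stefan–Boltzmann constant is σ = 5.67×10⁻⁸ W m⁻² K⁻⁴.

A = 4πr² = 4π × (9.0×10^10)² = 1.02×10^23 m².
P = σAT⁴ = 5.67×10⁻⁸ × 1.02×10^23 × (3156)⁴ = 5.67×10⁻⁸ × 1.02×10^23 × 9.92×10^13.
P = 5.73×10^29 W.

P ≈ 5.73×10^29 W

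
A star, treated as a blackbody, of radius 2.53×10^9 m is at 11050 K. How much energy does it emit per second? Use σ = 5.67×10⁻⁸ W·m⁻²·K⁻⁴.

P ≈ 6.80×10^28 W

A = 4πr² = 4π × (2.53×10^9)² = 8.04×10^19 m².
P = σAT⁴ = 5.67×10⁻⁸ × 8.04×10^19 × (11050)⁴ = 5.67×10⁻⁸ × 8.04×10^19 × 1.49×10^16.
P = 6.80×10^28 W.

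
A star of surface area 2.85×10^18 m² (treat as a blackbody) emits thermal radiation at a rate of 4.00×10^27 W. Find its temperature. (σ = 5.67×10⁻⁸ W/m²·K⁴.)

From P = σAT⁴, T = (P / σA)^(1/4) = (4.00×10^27 / (5.67×10⁻⁸ × 2.85×10^18))^(1/4).
T = (2.48×10^16)^(1/4) = 12500 K.

T ≈ 12500 K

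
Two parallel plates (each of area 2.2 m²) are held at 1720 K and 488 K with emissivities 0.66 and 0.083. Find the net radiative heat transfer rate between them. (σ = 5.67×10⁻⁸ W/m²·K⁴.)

For two large parallel gray plates, q = σ(T₁⁴ − T₂⁴) / (1/ε₁ + 1/ε₂ − 1).
1/ε₁ + 1/ε₂ − 1 = 1/0.66 + 1/0.083 − 1 = 12.56.
T₁⁴ − T₂⁴ = 8.75×10^12 − 5.67×10^10 = 8.70×10^12 K⁴.
q = 5.67×10⁻⁸ × 8.70×10^12 / 12.56 = 39200 W/m².
Q = q·A = 39200 × 2.2 = 86300 W.

Q ≈ 86300 W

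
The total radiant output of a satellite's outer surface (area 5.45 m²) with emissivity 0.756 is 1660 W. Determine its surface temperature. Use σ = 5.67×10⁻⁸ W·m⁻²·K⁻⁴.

From P = εσAT⁴, T = (P / εσA)^(1/4) = (1660 / (0.756 × 5.67×10⁻⁸ × 5.45))^(1/4).
T = (7.11×10^9)^(1/4) = 290 K.

T ≈ 290 K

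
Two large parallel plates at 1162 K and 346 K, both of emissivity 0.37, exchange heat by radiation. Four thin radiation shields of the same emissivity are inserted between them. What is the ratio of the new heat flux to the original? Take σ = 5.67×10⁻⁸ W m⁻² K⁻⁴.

ratio ≈ 0.200

With N identical shields there are N+1 = 5 gaps in series, each with the same radiative resistance, so the flux falls to 1/(N+1) of its unshielded value.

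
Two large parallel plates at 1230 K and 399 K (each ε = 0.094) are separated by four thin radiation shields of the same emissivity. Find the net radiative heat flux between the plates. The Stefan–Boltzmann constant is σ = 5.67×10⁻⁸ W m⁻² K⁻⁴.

q ≈ 1270 W/m²

Each of the 5 gaps contributes resistance (2/ε − 1) = 2/0.094 − 1 = 20.28; total = 101.4.
q = σ(T₁⁴ − T₂⁴) / 101.4 = 5.67×10⁻⁸ × 2.26×10^12 / 101.4 = 1270 W/m².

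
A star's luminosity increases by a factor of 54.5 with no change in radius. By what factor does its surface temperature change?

factor ≈ 2.72

P ∝ T⁴ ⇒ T ∝ P^(1/4), so T scales by (54.5)^(1/4) = 2.72.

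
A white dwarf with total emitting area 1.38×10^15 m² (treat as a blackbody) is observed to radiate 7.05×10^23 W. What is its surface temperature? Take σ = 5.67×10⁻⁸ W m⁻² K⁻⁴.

T ≈ 9740 K

From P = σAT⁴, T = (P / σA)^(1/4) = (7.05×10^23 / (5.67×10⁻⁸ × 1.38×10^15))^(1/4).
T = (9.01×10^15)^(1/4) = 9740 K.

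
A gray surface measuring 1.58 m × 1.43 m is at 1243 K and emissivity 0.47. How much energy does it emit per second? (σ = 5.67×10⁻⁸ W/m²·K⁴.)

A = 1.58 × 1.43 = 2.26 m².
P = εσAT⁴ = 0.47 × 5.67×10⁻⁸ × 2.26 × (1243)⁴ = 0.47 × 5.67×10⁻⁸ × 2.26 × 2.39×10^12.
P = 1.44×10^5 W.

P ≈ 1.44×10^5 W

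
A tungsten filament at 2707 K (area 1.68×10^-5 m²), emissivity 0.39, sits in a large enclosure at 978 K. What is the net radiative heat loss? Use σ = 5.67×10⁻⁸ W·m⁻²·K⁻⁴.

Q ≈ 19.6 W

Q = εσA(T⁴ − T_s⁴). T⁴ − T_s⁴ = (2707)⁴ − (978)⁴ = 5.37×10^13 − 9.15×10^11 = 5.28×10^13 K⁴.
Q = 0.39 × 5.67×10⁻⁸ × 1.68×10^-5 × 5.28×10^13 = 19.6 W.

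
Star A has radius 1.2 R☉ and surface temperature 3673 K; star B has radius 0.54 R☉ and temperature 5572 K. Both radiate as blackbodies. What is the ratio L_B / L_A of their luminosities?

L_B/L_A ≈ 1.07

L = 4πR²σT⁴ ∝ R²T⁴, so L_B/L_A = (0.54/1.2)² × (5572/3673)⁴ = 0.203 × 5.30 = 1.07.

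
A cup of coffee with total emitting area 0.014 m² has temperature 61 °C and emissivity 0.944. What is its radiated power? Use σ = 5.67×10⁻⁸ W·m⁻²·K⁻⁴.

61 °C = 334 K.
P = εσAT⁴ = 0.944 × 5.67×10⁻⁸ × 0.0140 × (334)⁴ = 0.944 × 5.67×10⁻⁸ × 0.0140 × 1.24×10^10.
P = 9.33 W.

P ≈ 9.33 W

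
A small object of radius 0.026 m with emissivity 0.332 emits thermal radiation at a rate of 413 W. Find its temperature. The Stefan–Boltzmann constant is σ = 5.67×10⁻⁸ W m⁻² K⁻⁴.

T ≈ 1270 K

A = 4πr² = 4π × (0.026)² = 8.49×10^-3 m².
From P = εσAT⁴, T = (P / εσA)^(1/4) = (413 / (0.332 × 5.67×10⁻⁸ × 8.49×10^-3))^(1/4).
T = (2.58×10^12)^(1/4) = 1270 K.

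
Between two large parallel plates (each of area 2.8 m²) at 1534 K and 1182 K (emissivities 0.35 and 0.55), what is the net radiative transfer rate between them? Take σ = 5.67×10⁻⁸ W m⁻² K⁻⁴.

Q ≈ 1.55×10^5 W

For two large parallel gray plates, q = σ(T₁⁴ − T₂⁴) / (1/ε₁ + 1/ε₂ − 1).
1/ε₁ + 1/ε₂ − 1 = 1/0.35 + 1/0.55 − 1 = 3.675.
T₁⁴ − T₂⁴ = 5.54×10^12 − 1.95×10^12 = 3.59×10^12 K⁴.
q = 5.67×10⁻⁸ × 3.59×10^12 / 3.675 = 55300 W/m².
Q = q·A = 55300 × 2.8 = 1.55×10^5 W.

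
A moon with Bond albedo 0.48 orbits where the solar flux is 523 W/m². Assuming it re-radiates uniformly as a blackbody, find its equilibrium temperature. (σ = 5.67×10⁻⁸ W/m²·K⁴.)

T ≈ 186 K

Power absorbed = (1−a)S·πR²; power emitted = 4πR²σT⁴. Equating and cancelling πR²:
T = ((1−a)S / 4σ)^(1/4) = (272 / (4 × 5.67×10⁻⁸))^(1/4) = (1.20×10^9)^(1/4).
T = 186 K.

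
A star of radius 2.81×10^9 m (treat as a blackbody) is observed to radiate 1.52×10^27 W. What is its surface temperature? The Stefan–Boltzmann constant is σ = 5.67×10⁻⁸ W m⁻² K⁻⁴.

T ≈ 4050 K

A = 4πr² = 4π × (2.81×10^9)² = 9.92×10^19 m².
From P = σAT⁴, T = (P / σA)^(1/4) = (1.52×10^27 / (5.67×10⁻⁸ × 9.92×10^19))^(1/4).
T = (2.70×10^14)^(1/4) = 4050 K.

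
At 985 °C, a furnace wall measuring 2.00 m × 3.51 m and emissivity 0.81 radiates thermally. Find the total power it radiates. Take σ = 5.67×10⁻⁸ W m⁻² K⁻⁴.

P ≈ 8.07×10^5 W

A = 2.00 × 3.51 = 7.02 m².
985 °C = 1258 K.
Stefan–Boltzmann: P = εσAT⁴ = 0.81 × 5.67×10⁻⁸ × 7.02 × (1258)⁴ = 0.81 × 5.67×10⁻⁸ × 7.02 × 2.50×10^12.
P = 8.07×10^5 W.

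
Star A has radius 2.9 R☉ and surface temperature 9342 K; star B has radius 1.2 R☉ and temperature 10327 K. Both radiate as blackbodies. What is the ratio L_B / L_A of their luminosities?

L = 4πR²σT⁴ ∝ R²T⁴, so L_B/L_A = (1.2/2.9)² × (10327/9342)⁴ = 0.171 × 1.49 = 0.256.

L_B/L_A ≈ 0.256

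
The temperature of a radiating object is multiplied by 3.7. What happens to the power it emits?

factor ≈ 187

P ∝ T⁴, so the power scales as (3.7)⁴ = 187.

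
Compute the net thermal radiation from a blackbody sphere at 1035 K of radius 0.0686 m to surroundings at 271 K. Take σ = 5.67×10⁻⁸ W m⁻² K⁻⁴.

Q ≈ 3830 W

A = 4πr² = 4π × (0.0686)² = 0.0591 m².
Q = σA(T⁴ − T_s⁴). T⁴ − T_s⁴ = (1035)⁴ − (271)⁴ = 1.15×10^12 − 5.39×10^9 = 1.14×10^12 K⁴.
Q = 5.67×10⁻⁸ × 0.0591 × 1.14×10^12 = 3830 W.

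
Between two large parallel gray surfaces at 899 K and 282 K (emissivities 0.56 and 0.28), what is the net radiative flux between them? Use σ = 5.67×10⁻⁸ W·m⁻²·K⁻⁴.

For two large parallel gray plates, q = σ(T₁⁴ − T₂⁴) / (1/ε₁ + 1/ε₂ − 1).
1/ε₁ + 1/ε₂ − 1 = 1/0.56 + 1/0.28 − 1 = 4.357.
T₁⁴ − T₂⁴ = 6.53×10^11 − 6.32×10^9 = 6.47×10^11 K⁴.
q = 5.67×10⁻⁸ × 6.47×10^11 / 4.357 = 8420 W/m².

q ≈ 8420 W/m²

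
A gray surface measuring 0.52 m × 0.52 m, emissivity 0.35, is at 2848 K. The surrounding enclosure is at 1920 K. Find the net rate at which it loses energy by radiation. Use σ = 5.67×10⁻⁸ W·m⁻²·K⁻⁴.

Q ≈ 2.80×10^5 W

A = 0.52 × 0.52 = 0.270 m².
Q = εσA(T⁴ − T_s⁴). T⁴ − T_s⁴ = (2848)⁴ − (1920)⁴ = 6.58×10^13 − 1.36×10^13 = 5.22×10^13 K⁴.
Q = 0.35 × 5.67×10⁻⁸ × 0.270 × 5.22×10^13 = 2.80×10^5 W.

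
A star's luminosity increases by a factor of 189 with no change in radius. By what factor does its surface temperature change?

P ∝ T⁴ ⇒ T ∝ P^(1/4), so T scales by (189)^(1/4) = 3.71.

factor ≈ 3.71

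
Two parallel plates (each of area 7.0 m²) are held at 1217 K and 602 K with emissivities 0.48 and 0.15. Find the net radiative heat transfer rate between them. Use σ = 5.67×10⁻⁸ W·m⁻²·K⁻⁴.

Q ≈ 1.06×10^5 W

For two large parallel gray plates, q = σ(T₁⁴ − T₂⁴) / (1/ε₁ + 1/ε₂ − 1).
1/ε₁ + 1/ε₂ − 1 = 1/0.48 + 1/0.15 − 1 = 7.750.
T₁⁴ − T₂⁴ = 2.19×10^12 − 1.31×10^11 = 2.06×10^12 K⁴.
q = 5.67×10⁻⁸ × 2.06×10^12 / 7.750 = 15100 W/m².
Q = q·A = 15100 × 7.0 = 1.06×10^5 W.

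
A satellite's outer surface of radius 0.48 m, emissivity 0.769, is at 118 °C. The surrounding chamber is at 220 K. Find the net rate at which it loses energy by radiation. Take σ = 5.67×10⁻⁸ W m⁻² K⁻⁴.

A = 4πr² = 4π × (0.48)² = 2.90 m².
Convert: 118 °C = 391 K.
Q = εσA(T⁴ − T_s⁴). T⁴ − T_s⁴ = (391)⁴ − (220)⁴ = 2.34×10^10 − 2.34×10^9 = 2.10×10^10 K⁴.
Q = 0.769 × 5.67×10⁻⁸ × 2.90 × 2.10×10^10 = 2650 W.

Q ≈ 2650 W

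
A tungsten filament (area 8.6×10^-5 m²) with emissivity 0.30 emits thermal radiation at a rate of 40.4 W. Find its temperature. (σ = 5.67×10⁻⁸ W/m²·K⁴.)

From P = εσAT⁴, T = (P / εσA)^(1/4) = (40.4 / (0.30 × 5.67×10⁻⁸ × 8.60×10^-5))^(1/4).
T = (2.76×10^13)^(1/4) = 2290 K.

T ≈ 2290 K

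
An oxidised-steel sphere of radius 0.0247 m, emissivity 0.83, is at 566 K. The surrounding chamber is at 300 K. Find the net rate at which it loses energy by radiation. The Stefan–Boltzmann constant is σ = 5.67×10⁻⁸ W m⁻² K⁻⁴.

A = 4πr² = 4π × (0.0247)² = 7.67×10^-3 m².
Q = εσA(T⁴ − T_s⁴). T⁴ − T_s⁴ = (566)⁴ − (300)⁴ = 1.03×10^11 − 8.10×10^9 = 9.45×10^10 K⁴.
Q = 0.83 × 5.67×10⁻⁸ × 7.67×10^-3 × 9.45×10^10 = 34.1 W.

Q ≈ 34.1 W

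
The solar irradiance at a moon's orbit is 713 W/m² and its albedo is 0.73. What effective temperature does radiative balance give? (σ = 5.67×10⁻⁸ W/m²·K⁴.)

T ≈ 171 K

Power absorbed = (1−a)S·πR²; power emitted = 4πR²σT⁴. Equating and cancelling πR²:
T = ((1−a)S / 4σ)^(1/4) = (193 / (4 × 5.67×10⁻⁸))^(1/4) = (8.49×10^8)^(1/4).
T = 171 K.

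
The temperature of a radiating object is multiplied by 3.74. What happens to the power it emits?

P ∝ T⁴, so the power scales as (3.74)⁴ = 196.

factor ≈ 196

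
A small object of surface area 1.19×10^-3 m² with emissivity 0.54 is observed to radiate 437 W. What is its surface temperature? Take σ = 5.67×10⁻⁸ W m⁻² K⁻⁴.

T ≈ 1860 K

From P = εσAT⁴, T = (P / εσA)^(1/4) = (437 / (0.54 × 5.67×10⁻⁸ × 1.19×10^-3))^(1/4).
T = (1.20×10^13)^(1/4) = 1860 K.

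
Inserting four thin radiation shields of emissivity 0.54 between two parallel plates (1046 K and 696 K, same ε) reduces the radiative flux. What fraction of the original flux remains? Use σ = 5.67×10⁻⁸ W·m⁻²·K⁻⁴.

ratio ≈ 0.200

With N identical shields there are N+1 = 5 gaps in series, each with the same radiative resistance, so the flux falls to 1/(N+1) of its unshielded value.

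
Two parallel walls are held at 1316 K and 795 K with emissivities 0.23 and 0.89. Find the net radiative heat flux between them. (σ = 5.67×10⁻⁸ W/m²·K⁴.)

q ≈ 33000 W/m²

For two large parallel gray plates, q = σ(T₁⁴ − T₂⁴) / (1/ε₁ + 1/ε₂ − 1).
1/ε₁ + 1/ε₂ − 1 = 1/0.23 + 1/0.89 − 1 = 4.471.
T₁⁴ − T₂⁴ = 3.00×10^12 − 3.99×10^11 = 2.60×10^12 K⁴.
q = 5.67×10⁻⁸ × 2.60×10^12 / 4.471 = 33000 W/m².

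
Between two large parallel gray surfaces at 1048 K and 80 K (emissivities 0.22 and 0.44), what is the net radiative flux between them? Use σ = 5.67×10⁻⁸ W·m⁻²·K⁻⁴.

q ≈ 11800 W/m²

For two large parallel gray plates, q = σ(T₁⁴ − T₂⁴) / (1/ε₁ + 1/ε₂ − 1).
1/ε₁ + 1/ε₂ − 1 = 1/0.22 + 1/0.44 − 1 = 5.818.
T₁⁴ − T₂⁴ = 1.21×10^12 − 4.10×10^7 = 1.21×10^12 K⁴.
q = 5.67×10⁻⁸ × 1.21×10^12 / 5.818 = 11800 W/m².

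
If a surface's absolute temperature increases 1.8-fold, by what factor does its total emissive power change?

P ∝ T⁴, so the power scales as (1.8)⁴ = 10.5.

factor ≈ 10.5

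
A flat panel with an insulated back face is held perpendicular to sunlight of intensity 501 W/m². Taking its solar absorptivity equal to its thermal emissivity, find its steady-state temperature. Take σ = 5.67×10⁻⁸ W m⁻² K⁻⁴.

Absorbed flux αS = emitted flux εσT⁴ (one radiating face); with α = ε, T = (S/σ)^(1/4).
T = (501 / 5.67×10⁻⁸)^(1/4) = (8.84×10^9)^(1/4).
T = 307 K.

T ≈ 307 K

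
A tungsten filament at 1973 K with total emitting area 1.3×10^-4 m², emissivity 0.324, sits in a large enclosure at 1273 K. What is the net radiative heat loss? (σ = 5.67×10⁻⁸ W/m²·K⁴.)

Q ≈ 29.9 W

Q = εσA(T⁴ − T_s⁴). T⁴ − T_s⁴ = (1973)⁴ − (1273)⁴ = 1.52×10^13 − 2.63×10^12 = 1.25×10^13 K⁴.
Q = 0.324 × 5.67×10⁻⁸ × 1.30×10^-4 × 1.25×10^13 = 29.9 W.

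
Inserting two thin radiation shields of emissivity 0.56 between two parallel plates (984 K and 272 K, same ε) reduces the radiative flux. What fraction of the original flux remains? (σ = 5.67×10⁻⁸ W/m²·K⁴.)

With N identical shields there are N+1 = 3 gaps in series, each with the same radiative resistance, so the flux falls to 1/(N+1) of its unshielded value.

ratio ≈ 0.333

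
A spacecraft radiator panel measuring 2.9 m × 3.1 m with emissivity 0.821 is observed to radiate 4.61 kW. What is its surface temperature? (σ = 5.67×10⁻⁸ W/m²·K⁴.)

A = 2.9 × 3.1 = 8.99 m².
From P = εσAT⁴, T = (P / εσA)^(1/4) = (4610 / (0.821 × 5.67×10⁻⁸ × 8.99))^(1/4).
T = (1.10×10^10)^(1/4) = 324 K.

T ≈ 324 K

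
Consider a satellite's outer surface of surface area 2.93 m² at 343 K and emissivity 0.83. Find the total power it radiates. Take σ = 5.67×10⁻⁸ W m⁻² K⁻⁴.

P ≈ 1910 W

P = εσAT⁴ = 0.83 × 5.67×10⁻⁸ × 2.93 × (343)⁴ = 0.83 × 5.67×10⁻⁸ × 2.93 × 1.38×10^10.
P = 1910 W.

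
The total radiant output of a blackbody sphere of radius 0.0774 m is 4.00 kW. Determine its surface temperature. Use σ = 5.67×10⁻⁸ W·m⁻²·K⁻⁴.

A = 4πr² = 4π × (0.0774)² = 0.0753 m².
From P = σAT⁴, T = (P / σA)^(1/4) = (4000 / (5.67×10⁻⁸ × 0.0753))^(1/4).
T = (9.37×10^11)^(1/4) = 984 K.

T ≈ 984 K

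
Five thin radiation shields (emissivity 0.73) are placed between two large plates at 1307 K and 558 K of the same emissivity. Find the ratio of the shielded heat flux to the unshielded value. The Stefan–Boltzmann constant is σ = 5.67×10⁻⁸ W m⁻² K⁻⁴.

With N identical shields there are N+1 = 6 gaps in series, each with the same radiative resistance, so the flux falls to 1/(N+1) of its unshielded value.

ratio ≈ 0.167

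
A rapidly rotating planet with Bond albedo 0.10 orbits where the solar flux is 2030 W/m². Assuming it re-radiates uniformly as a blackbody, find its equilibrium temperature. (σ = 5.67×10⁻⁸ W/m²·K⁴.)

Power absorbed = (1−a)S·πR²; power emitted = 4πR²σT⁴. Equating and cancelling πR²:
T = ((1−a)S / 4σ)^(1/4) = (1830 / (4 × 5.67×10⁻⁸))^(1/4) = (8.06×10^9)^(1/4).
T = 300 K.

T ≈ 300 K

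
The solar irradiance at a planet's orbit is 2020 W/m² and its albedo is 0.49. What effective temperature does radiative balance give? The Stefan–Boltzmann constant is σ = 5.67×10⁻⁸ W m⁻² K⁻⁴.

Power absorbed = (1−a)S·πR²; power emitted = 4πR²σT⁴. Equating and cancelling πR²:
T = ((1−a)S / 4σ)^(1/4) = (1030 / (4 × 5.67×10⁻⁸))^(1/4) = (4.54×10^9)^(1/4).
T = 260 K.

T ≈ 260 K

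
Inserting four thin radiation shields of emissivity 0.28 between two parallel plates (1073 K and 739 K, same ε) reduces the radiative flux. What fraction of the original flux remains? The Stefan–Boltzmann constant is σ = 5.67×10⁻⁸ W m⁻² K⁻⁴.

With N identical shields there are N+1 = 5 gaps in series, each with the same radiative resistance, so the flux falls to 1/(N+1) of its unshielded value.

ratio ≈ 0.200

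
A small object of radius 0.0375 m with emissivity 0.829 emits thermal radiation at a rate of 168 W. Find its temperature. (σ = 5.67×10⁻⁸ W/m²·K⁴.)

A = 4πr² = 4π × (0.0375)² = 0.0177 m².
From P = εσAT⁴, T = (P / εσA)^(1/4) = (168 / (0.829 × 5.67×10⁻⁸ × 0.0177))^(1/4).
T = (2.02×10^11)^(1/4) = 671 K.

T ≈ 671 K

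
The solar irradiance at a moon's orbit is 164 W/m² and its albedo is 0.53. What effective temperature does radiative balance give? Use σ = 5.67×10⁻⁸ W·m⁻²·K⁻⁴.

T ≈ 136 K

Power absorbed = (1−a)S·πR²; power emitted = 4πR²σT⁴. Equating and cancelling πR²:
T = ((1−a)S / 4σ)^(1/4) = (77.1 / (4 × 5.67×10⁻⁸))^(1/4) = (3.40×10^8)^(1/4).
T = 136 K.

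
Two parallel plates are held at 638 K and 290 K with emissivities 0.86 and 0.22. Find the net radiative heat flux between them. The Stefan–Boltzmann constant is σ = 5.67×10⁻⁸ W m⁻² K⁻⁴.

For two large parallel gray plates, q = σ(T₁⁴ − T₂⁴) / (1/ε₁ + 1/ε₂ − 1).
1/ε₁ + 1/ε₂ − 1 = 1/0.86 + 1/0.22 − 1 = 4.708.
T₁⁴ − T₂⁴ = 1.66×10^11 − 7.07×10^9 = 1.59×10^11 K⁴.
q = 5.67×10⁻⁸ × 1.59×10^11 / 4.708 = 1910 W/m².

q ≈ 1910 W/m²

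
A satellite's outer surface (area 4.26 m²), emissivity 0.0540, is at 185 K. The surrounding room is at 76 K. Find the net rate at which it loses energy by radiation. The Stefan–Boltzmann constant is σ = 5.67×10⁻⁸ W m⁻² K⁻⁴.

Q = εσA(T⁴ − T_s⁴). T⁴ − T_s⁴ = (185)⁴ − (76)⁴ = 1.17×10^9 − 3.34×10^7 = 1.14×10^9 K⁴.
Q = 0.0540 × 5.67×10⁻⁸ × 4.26 × 1.14×10^9 = 14.8 W.

Q ≈ 14.8 W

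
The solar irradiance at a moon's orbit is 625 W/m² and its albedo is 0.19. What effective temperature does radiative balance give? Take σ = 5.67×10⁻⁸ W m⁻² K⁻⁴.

Power absorbed = (1−a)S·πR²; power emitted = 4πR²σT⁴. Equating and cancelling πR²:
T = ((1−a)S / 4σ)^(1/4) = (506 / (4 × 5.67×10⁻⁸))^(1/4) = (2.23×10^9)^(1/4).
T = 217 K.

T ≈ 217 K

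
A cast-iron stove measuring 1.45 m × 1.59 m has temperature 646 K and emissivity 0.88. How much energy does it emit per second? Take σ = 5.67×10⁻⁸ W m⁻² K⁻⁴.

P ≈ 20000 W

A = 1.45 × 1.59 = 2.31 m².
Stefan–Boltzmann: P = εσAT⁴ = 0.88 × 5.67×10⁻⁸ × 2.31 × (646)⁴ = 0.88 × 5.67×10⁻⁸ × 2.31 × 1.74×10^11.
P = 20000 W.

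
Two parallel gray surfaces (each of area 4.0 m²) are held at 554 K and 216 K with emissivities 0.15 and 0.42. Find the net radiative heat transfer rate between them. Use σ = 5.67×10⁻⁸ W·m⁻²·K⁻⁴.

Q ≈ 2590 W

For two large parallel gray plates, q = σ(T₁⁴ − T₂⁴) / (1/ε₁ + 1/ε₂ − 1).
1/ε₁ + 1/ε₂ − 1 = 1/0.15 + 1/0.42 − 1 = 8.048.
T₁⁴ − T₂⁴ = 9.42×10^10 − 2.18×10^9 = 9.20×10^10 K⁴.
q = 5.67×10⁻⁸ × 9.20×10^10 / 8.048 = 648 W/m².
Q = q·A = 648 × 4.0 = 2590 W.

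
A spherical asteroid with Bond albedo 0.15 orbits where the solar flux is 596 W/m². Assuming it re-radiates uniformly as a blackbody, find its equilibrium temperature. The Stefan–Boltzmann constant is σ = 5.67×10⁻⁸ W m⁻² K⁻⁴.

T ≈ 217 K

Power absorbed = (1−a)S·πR²; power emitted = 4πR²σT⁴. Equating and cancelling πR²:
T = ((1−a)S / 4σ)^(1/4) = (507 / (4 × 5.67×10⁻⁸))^(1/4) = (2.23×10^9)^(1/4).
T = 217 K.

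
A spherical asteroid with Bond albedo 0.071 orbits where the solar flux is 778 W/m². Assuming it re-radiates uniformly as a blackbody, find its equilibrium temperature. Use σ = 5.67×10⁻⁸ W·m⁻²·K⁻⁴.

Power absorbed = (1−a)S·πR²; power emitted = 4πR²σT⁴. Equating and cancelling πR²:
T = ((1−a)S / 4σ)^(1/4) = (723 / (4 × 5.67×10⁻⁸))^(1/4) = (3.19×10^9)^(1/4).
T = 238 K.

T ≈ 238 K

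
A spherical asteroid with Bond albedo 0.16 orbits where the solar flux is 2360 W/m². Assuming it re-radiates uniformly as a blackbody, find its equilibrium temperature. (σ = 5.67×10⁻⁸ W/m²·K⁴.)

T ≈ 306 K

Power absorbed = (1−a)S·πR²; power emitted = 4πR²σT⁴. Equating and cancelling πR²:
T = ((1−a)S / 4σ)^(1/4) = (1980 / (4 × 5.67×10⁻⁸))^(1/4) = (8.74×10^9)^(1/4).
T = 306 K.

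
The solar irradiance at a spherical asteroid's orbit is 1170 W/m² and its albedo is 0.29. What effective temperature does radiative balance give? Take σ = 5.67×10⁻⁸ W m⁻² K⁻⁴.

Power absorbed = (1−a)S·πR²; power emitted = 4πR²σT⁴. Equating and cancelling πR²:
T = ((1−a)S / 4σ)^(1/4) = (831 / (4 × 5.67×10⁻⁸))^(1/4) = (3.66×10^9)^(1/4).
T = 246 K.

T ≈ 246 K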